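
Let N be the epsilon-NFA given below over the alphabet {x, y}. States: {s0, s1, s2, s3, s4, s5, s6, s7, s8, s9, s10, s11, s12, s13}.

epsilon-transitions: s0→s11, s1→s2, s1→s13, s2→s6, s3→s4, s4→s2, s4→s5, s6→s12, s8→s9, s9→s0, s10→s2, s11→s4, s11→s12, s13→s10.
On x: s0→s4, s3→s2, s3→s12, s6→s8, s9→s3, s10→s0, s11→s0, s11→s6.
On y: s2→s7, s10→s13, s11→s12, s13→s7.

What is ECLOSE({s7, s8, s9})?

Start with {s7, s8, s9}.
From s9 via epsilon: add s0.
From s0 via epsilon: add s11.
From s11 via epsilon: add s4, s12.
From s4 via epsilon: add s2, s5.
From s2 via epsilon: add s6.
No new states can be added; the closed set is {s0, s2, s4, s5, s6, s7, s8, s9, s11, s12}.

{s0, s2, s4, s5, s6, s7, s8, s9, s11, s12}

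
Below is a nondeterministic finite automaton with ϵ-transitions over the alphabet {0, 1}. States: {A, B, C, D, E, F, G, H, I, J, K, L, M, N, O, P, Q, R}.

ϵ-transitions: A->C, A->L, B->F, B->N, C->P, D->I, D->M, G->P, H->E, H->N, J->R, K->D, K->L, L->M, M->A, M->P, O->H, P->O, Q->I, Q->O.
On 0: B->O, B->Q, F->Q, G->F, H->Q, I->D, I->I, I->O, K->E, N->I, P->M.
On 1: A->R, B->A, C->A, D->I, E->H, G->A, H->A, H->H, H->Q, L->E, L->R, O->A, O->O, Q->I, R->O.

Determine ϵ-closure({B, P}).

Start with {B, P}.
From B via ϵ: add F, N.
From P via ϵ: add O.
From O via ϵ: add H.
From H via ϵ: add E.
No new states can be added; the closed set is {B, E, F, H, N, O, P}.

{B, E, F, H, N, O, P}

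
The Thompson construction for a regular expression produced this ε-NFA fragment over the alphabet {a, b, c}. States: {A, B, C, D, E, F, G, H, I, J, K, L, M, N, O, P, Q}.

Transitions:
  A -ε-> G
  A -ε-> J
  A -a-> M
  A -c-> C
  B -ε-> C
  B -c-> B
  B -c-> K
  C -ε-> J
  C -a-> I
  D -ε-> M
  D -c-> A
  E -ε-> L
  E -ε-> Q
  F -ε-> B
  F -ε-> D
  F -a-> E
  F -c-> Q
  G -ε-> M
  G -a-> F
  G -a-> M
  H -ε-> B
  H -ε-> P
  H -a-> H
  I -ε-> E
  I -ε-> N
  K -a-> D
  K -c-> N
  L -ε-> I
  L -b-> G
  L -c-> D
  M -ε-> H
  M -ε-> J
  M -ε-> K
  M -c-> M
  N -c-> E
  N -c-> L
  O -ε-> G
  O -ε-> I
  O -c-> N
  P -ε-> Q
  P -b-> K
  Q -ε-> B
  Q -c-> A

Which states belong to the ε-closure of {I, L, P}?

{B, C, E, I, J, L, N, P, Q}

Start with {I, L, P}.
From I via ε: add E, N.
From P via ε: add Q.
From Q via ε: add B.
From B via ε: add C.
From C via ε: add J.
No new states can be added; the closed set is {B, C, E, I, J, L, N, P, Q}.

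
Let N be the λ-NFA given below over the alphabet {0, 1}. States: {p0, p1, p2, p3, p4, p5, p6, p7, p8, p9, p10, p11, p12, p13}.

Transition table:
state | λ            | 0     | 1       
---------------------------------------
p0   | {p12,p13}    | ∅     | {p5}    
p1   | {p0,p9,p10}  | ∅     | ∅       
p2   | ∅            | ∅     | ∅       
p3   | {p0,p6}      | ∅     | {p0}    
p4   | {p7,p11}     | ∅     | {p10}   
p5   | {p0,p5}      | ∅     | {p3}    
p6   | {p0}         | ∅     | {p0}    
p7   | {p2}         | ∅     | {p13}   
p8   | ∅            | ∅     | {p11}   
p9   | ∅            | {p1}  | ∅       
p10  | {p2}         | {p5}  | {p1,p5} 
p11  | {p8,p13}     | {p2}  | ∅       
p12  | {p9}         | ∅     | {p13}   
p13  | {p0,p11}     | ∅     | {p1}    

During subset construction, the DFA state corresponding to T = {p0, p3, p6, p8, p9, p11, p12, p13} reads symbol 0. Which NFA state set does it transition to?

{p0, p1, p2, p8, p9, p10, p11, p12, p13}

p9 on 0 → {p1}.
p11 on 0 → {p2}.
No 0-transition from p0, p3, p6, p8, p12, p13.
Union after reading 0: {p1, p2}.
Now take the λ-closure:
From p1 via λ: add p0, p9, p10.
From p0 via λ: add p12, p13.
From p13 via λ: add p11.
From p11 via λ: add p8.
No new states can be added; the closed set is {p0, p1, p2, p8, p9, p10, p11, p12, p13}.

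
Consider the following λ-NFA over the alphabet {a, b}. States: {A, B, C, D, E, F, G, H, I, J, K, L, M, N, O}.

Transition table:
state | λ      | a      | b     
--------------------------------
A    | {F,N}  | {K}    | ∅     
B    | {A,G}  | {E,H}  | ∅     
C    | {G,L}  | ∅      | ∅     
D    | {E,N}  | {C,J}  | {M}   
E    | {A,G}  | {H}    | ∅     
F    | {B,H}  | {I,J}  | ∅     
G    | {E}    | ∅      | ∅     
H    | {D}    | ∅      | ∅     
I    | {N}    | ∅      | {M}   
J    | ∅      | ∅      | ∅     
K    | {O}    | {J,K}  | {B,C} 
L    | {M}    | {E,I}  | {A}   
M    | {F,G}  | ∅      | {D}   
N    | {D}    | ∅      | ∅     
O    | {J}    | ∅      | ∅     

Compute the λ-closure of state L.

Start with {L}.
From L via λ: add M.
From M via λ: add F, G.
From F via λ: add B, H.
From G via λ: add E.
From B via λ: add A.
From H via λ: add D.
From A via λ: add N.
No new states can be added; the closed set is {A, B, D, E, F, G, H, L, M, N}.

{A, B, D, E, F, G, H, L, M, N}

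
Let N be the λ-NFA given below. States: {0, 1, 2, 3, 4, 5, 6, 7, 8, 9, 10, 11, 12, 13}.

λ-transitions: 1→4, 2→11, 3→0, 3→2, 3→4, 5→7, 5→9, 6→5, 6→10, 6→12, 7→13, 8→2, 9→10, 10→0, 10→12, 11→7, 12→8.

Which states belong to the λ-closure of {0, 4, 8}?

{0, 2, 4, 7, 8, 11, 13}

Start with {0, 4, 8}.
From 8 via λ: add 2.
From 2 via λ: add 11.
From 11 via λ: add 7.
From 7 via λ: add 13.
No new states can be added; the closed set is {0, 2, 4, 7, 8, 11, 13}.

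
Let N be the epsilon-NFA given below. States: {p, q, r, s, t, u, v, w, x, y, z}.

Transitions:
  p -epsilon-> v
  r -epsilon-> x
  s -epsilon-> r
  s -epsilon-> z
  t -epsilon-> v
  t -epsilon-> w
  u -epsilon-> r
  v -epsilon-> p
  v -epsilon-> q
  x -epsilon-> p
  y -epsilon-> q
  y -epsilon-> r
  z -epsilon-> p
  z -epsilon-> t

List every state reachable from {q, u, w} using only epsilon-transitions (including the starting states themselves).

Start with {q, u, w}.
From u via epsilon: add r.
From r via epsilon: add x.
From x via epsilon: add p.
From p via epsilon: add v.
No new states can be added; the closed set is {p, q, r, u, v, w, x}.

{p, q, r, u, v, w, x}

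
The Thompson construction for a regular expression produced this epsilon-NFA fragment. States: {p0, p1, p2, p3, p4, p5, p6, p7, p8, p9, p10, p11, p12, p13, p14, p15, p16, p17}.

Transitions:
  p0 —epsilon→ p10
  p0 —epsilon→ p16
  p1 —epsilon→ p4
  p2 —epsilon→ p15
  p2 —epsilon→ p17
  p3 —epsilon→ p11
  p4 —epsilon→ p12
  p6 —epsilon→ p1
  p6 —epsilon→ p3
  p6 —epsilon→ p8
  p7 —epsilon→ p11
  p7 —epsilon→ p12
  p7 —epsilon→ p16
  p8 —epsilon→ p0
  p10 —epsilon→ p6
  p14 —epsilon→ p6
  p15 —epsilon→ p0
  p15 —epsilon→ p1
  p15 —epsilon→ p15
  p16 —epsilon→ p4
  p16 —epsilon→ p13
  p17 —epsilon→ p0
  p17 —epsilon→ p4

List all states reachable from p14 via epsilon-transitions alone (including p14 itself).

{p0, p1, p3, p4, p6, p8, p10, p11, p12, p13, p14, p16}

Start with {p14}.
From p14 via epsilon: add p6.
From p6 via epsilon: add p1, p3, p8.
From p1 via epsilon: add p4.
From p3 via epsilon: add p11.
From p8 via epsilon: add p0.
From p0 via epsilon: add p10, p16.
From p4 via epsilon: add p12.
From p16 via epsilon: add p13.
No new states can be added; the closed set is {p0, p1, p3, p4, p6, p8, p10, p11, p12, p13, p14, p16}.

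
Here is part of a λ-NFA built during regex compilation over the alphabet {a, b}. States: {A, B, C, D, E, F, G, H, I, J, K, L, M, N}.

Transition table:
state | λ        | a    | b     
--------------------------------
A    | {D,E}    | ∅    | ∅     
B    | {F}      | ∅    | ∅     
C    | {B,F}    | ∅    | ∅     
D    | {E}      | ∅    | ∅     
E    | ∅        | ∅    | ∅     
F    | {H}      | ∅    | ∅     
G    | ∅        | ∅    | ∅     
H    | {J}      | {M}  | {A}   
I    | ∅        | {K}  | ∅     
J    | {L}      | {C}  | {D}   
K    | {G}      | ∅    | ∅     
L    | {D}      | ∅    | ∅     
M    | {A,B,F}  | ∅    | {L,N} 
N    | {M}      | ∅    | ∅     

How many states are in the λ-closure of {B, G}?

Start with {B, G}.
From B via λ: add F.
From F via λ: add H.
From H via λ: add J.
From J via λ: add L.
From L via λ: add D.
From D via λ: add E.
λ-closure = {B, D, E, F, G, H, J, L}, which has 8 states.

8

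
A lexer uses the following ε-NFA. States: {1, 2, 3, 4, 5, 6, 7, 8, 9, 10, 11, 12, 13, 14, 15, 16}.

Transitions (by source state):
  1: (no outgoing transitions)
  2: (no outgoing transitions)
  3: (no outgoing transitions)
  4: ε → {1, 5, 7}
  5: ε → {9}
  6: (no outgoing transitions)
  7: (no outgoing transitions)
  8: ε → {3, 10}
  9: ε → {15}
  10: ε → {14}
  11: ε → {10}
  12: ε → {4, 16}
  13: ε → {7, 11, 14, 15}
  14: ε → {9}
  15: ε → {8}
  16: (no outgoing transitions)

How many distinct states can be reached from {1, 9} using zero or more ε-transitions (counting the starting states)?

7

Start with {1, 9}.
From 9 via ε: add 15.
From 15 via ε: add 8.
From 8 via ε: add 3, 10.
From 10 via ε: add 14.
ε-closure = {1, 3, 8, 9, 10, 14, 15}, which has 7 states.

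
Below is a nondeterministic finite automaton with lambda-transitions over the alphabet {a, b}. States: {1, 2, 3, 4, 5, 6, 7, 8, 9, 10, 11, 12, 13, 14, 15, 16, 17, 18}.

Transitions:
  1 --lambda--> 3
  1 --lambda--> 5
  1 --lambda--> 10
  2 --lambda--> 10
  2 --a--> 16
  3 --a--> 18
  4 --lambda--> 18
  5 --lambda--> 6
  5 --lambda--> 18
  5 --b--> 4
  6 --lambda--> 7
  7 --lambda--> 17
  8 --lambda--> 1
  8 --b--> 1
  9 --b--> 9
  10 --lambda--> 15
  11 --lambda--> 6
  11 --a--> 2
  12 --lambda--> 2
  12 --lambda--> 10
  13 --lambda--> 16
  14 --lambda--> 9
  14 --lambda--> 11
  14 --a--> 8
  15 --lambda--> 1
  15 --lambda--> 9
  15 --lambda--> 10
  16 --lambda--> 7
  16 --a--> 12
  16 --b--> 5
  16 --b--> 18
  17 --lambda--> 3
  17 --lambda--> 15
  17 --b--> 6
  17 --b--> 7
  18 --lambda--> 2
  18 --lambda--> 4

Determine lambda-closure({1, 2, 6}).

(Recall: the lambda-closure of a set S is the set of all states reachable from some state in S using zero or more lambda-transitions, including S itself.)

{1, 2, 3, 4, 5, 6, 7, 9, 10, 15, 17, 18}

Start with {1, 2, 6}.
From 1 via lambda: add 3, 5, 10.
From 6 via lambda: add 7.
From 5 via lambda: add 18.
From 7 via lambda: add 17.
From 10 via lambda: add 15.
From 15 via lambda: add 9.
From 18 via lambda: add 4.
No new states can be added; the closed set is {1, 2, 3, 4, 5, 6, 7, 9, 10, 15, 17, 18}.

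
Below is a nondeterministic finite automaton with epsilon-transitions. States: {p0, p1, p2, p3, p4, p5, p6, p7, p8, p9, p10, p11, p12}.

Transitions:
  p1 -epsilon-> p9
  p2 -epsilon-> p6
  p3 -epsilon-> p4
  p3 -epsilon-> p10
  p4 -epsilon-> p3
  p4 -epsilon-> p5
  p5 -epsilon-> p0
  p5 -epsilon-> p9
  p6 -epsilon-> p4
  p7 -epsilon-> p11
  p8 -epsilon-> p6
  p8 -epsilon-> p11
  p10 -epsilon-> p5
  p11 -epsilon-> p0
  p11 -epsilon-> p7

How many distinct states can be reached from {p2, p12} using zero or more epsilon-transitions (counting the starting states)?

9

Start with {p2, p12}.
From p2 via epsilon: add p6.
From p6 via epsilon: add p4.
From p4 via epsilon: add p3, p5.
From p3 via epsilon: add p10.
From p5 via epsilon: add p0, p9.
epsilon-closure = {p0, p2, p3, p4, p5, p6, p9, p10, p12}, which has 9 states.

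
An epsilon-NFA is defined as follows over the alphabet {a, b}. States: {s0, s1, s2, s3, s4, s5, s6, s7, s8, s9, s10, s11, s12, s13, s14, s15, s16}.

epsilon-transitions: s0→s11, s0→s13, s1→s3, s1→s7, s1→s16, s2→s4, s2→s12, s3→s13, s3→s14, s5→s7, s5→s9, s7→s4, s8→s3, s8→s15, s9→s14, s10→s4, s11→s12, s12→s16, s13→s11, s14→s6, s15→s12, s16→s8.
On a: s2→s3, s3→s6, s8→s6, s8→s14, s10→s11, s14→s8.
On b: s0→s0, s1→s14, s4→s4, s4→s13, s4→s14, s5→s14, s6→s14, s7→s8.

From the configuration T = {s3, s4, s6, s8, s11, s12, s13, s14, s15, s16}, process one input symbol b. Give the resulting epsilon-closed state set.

s4 on b → {s4, s13, s14}.
s6 on b → {s14}.
No b-transition from s3, s8, s11, s12, s13, s14, s15, s16.
Union after reading b: {s4, s13, s14}.
Now take the epsilon-closure:
From s13 via epsilon: add s11.
From s14 via epsilon: add s6.
From s11 via epsilon: add s12.
From s12 via epsilon: add s16.
From s16 via epsilon: add s8.
From s8 via epsilon: add s3, s15.
No new states can be added; the closed set is {s3, s4, s6, s8, s11, s12, s13, s14, s15, s16}.

{s3, s4, s6, s8, s11, s12, s13, s14, s15, s16}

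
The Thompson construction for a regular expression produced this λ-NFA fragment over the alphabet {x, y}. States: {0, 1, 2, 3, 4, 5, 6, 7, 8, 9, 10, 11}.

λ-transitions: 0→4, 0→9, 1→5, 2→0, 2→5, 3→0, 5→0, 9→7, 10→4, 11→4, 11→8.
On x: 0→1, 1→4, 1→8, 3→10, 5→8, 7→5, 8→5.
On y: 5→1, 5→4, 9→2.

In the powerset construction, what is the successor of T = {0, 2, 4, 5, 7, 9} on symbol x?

0 on x → {1}.
5 on x → {8}.
7 on x → {5}.
No x-transition from 2, 4, 9.
Union after reading x: {1, 5, 8}.
Now take the λ-closure:
From 5 via λ: add 0.
From 0 via λ: add 4, 9.
From 9 via λ: add 7.
No new states can be added; the closed set is {0, 1, 4, 5, 7, 8, 9}.

{0, 1, 4, 5, 7, 8, 9}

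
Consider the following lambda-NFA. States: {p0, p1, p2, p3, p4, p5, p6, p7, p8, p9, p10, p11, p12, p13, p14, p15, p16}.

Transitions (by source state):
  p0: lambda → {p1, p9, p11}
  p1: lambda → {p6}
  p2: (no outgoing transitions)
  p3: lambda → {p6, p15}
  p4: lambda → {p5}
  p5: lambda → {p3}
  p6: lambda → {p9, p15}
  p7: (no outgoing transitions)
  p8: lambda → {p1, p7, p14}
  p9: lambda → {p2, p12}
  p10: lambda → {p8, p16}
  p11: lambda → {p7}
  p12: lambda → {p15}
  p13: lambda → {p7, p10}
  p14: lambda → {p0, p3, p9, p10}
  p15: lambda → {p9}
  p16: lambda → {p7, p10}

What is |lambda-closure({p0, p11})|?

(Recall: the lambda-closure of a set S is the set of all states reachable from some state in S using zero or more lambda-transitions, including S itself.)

Start with {p0, p11}.
From p0 via lambda: add p1, p9.
From p11 via lambda: add p7.
From p1 via lambda: add p6.
From p9 via lambda: add p2, p12.
From p6 via lambda: add p15.
lambda-closure = {p0, p1, p2, p6, p7, p9, p11, p12, p15}, which has 9 states.

9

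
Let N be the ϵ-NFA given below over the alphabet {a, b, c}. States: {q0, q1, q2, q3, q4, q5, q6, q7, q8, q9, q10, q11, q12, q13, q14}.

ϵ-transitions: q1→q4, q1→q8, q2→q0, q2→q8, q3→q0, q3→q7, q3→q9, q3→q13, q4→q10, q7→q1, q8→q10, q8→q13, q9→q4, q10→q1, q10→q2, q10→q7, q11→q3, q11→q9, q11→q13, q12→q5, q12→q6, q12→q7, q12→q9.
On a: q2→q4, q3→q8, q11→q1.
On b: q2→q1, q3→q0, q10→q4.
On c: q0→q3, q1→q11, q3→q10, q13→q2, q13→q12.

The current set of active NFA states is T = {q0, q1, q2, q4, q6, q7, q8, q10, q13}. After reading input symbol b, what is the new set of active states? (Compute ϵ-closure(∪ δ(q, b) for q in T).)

q2 on b → {q1}.
q10 on b → {q4}.
No b-transition from q0, q1, q4, q6, q7, q8, q13.
Union after reading b: {q1, q4}.
Now take the ϵ-closure:
From q1 via ϵ: add q8.
From q4 via ϵ: add q10.
From q8 via ϵ: add q13.
From q10 via ϵ: add q2, q7.
From q2 via ϵ: add q0.
No new states can be added; the closed set is {q0, q1, q2, q4, q7, q8, q10, q13}.

{q0, q1, q2, q4, q7, q8, q10, q13}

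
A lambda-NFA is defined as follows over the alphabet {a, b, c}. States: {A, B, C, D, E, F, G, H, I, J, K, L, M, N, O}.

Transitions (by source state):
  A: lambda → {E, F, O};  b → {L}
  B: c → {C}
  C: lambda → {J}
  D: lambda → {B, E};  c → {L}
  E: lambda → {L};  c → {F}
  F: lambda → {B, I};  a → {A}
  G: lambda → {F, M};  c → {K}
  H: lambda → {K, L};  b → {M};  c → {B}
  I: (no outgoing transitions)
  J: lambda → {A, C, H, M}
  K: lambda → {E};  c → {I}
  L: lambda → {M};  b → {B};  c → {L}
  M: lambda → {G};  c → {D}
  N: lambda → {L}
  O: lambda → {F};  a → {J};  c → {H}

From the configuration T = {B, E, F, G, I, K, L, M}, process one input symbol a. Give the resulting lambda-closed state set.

{A, B, E, F, G, I, L, M, O}

F on a → {A}.
No a-transition from B, E, G, I, K, L, M.
Union after reading a: {A}.
Now take the lambda-closure:
From A via lambda: add E, F, O.
From E via lambda: add L.
From F via lambda: add B, I.
From L via lambda: add M.
From M via lambda: add G.
No new states can be added; the closed set is {A, B, E, F, G, I, L, M, O}.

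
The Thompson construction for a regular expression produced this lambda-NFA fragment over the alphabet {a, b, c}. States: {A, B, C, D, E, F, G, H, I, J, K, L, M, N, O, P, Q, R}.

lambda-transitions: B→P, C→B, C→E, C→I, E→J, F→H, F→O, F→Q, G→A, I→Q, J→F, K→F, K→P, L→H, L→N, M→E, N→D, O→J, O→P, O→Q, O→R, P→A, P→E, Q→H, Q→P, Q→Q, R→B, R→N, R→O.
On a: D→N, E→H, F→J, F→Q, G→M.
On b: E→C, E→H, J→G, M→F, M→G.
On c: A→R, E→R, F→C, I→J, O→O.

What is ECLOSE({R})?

{A, B, D, E, F, H, J, N, O, P, Q, R}

Start with {R}.
From R via lambda: add B, N, O.
From B via lambda: add P.
From N via lambda: add D.
From O via lambda: add J, Q.
From J via lambda: add F.
From P via lambda: add A, E.
From Q via lambda: add H.
No new states can be added; the closed set is {A, B, D, E, F, H, J, N, O, P, Q, R}.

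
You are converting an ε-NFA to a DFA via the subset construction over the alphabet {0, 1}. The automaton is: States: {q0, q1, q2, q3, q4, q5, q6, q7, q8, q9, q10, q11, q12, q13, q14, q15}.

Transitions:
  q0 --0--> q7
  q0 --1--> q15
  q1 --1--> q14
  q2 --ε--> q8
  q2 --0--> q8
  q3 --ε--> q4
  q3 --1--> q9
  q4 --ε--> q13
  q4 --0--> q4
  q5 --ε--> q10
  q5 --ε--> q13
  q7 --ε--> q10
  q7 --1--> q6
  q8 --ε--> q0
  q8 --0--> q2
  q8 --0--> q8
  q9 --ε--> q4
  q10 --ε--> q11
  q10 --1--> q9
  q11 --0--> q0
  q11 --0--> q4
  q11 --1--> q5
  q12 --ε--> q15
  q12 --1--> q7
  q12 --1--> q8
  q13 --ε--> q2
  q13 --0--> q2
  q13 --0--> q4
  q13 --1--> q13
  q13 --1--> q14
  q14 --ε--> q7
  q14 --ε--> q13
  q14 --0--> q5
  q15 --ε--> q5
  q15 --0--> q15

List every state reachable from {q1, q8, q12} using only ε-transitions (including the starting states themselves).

{q0, q1, q2, q5, q8, q10, q11, q12, q13, q15}

Start with {q1, q8, q12}.
From q8 via ε: add q0.
From q12 via ε: add q15.
From q15 via ε: add q5.
From q5 via ε: add q10, q13.
From q10 via ε: add q11.
From q13 via ε: add q2.
No new states can be added; the closed set is {q0, q1, q2, q5, q8, q10, q11, q12, q13, q15}.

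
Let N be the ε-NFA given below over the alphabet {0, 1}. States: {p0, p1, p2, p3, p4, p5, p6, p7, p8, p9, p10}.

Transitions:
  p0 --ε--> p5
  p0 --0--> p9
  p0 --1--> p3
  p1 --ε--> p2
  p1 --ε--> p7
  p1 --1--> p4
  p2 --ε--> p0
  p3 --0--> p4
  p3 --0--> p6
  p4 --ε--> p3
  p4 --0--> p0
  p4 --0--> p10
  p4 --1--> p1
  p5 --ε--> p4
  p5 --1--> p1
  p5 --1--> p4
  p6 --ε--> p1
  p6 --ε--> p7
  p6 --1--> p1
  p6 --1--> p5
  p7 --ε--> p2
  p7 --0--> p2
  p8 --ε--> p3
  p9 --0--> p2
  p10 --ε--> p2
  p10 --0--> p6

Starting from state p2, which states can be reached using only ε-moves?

Start with {p2}.
From p2 via ε: add p0.
From p0 via ε: add p5.
From p5 via ε: add p4.
From p4 via ε: add p3.
No new states can be added; the closed set is {p0, p2, p3, p4, p5}.

{p0, p2, p3, p4, p5}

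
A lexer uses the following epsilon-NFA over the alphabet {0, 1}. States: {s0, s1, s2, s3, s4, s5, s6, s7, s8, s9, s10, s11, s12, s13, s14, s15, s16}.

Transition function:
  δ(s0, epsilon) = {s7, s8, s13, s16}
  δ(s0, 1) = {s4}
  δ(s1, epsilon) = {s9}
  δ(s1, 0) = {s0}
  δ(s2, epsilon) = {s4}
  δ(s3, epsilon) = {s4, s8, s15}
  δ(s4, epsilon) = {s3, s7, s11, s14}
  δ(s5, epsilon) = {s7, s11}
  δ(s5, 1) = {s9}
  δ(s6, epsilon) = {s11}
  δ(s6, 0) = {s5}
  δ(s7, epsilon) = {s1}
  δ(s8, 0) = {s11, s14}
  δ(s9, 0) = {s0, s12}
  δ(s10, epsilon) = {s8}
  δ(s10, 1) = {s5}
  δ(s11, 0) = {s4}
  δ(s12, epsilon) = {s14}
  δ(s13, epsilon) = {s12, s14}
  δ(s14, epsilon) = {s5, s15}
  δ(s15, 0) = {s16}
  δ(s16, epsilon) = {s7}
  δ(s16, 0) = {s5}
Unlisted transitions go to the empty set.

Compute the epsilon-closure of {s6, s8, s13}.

{s1, s5, s6, s7, s8, s9, s11, s12, s13, s14, s15}

Start with {s6, s8, s13}.
From s6 via epsilon: add s11.
From s13 via epsilon: add s12, s14.
From s14 via epsilon: add s5, s15.
From s5 via epsilon: add s7.
From s7 via epsilon: add s1.
From s1 via epsilon: add s9.
No new states can be added; the closed set is {s1, s5, s6, s7, s8, s9, s11, s12, s13, s14, s15}.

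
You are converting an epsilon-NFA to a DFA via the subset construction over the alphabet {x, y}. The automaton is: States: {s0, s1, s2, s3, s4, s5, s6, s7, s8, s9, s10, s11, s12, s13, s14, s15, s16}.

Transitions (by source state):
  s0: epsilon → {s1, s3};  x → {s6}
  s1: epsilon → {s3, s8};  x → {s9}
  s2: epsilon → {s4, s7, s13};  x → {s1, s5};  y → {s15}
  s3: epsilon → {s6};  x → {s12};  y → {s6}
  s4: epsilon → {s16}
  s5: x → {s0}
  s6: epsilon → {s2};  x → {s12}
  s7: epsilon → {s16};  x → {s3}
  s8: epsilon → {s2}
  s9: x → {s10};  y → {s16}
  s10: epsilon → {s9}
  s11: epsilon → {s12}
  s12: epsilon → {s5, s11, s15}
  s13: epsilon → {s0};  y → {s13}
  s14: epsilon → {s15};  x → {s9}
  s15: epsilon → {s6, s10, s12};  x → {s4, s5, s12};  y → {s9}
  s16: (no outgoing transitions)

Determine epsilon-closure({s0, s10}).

Start with {s0, s10}.
From s0 via epsilon: add s1, s3.
From s10 via epsilon: add s9.
From s1 via epsilon: add s8.
From s3 via epsilon: add s6.
From s6 via epsilon: add s2.
From s2 via epsilon: add s4, s7, s13.
From s4 via epsilon: add s16.
No new states can be added; the closed set is {s0, s1, s2, s3, s4, s6, s7, s8, s9, s10, s13, s16}.

{s0, s1, s2, s3, s4, s6, s7, s8, s9, s10, s13, s16}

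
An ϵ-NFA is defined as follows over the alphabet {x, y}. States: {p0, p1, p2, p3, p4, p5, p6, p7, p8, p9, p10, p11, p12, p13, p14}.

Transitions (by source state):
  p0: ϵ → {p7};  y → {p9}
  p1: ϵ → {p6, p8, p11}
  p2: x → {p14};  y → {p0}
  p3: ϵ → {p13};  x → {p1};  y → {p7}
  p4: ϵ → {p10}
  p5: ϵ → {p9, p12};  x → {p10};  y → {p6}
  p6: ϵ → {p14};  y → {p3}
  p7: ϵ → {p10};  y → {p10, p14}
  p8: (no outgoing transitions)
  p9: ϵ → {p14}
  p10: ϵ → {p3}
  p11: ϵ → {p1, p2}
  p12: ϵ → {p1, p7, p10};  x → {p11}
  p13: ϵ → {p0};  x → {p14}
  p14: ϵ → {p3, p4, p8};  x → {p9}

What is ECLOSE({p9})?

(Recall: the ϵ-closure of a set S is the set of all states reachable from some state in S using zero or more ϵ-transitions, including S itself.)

Start with {p9}.
From p9 via ϵ: add p14.
From p14 via ϵ: add p3, p4, p8.
From p3 via ϵ: add p13.
From p4 via ϵ: add p10.
From p13 via ϵ: add p0.
From p0 via ϵ: add p7.
No new states can be added; the closed set is {p0, p3, p4, p7, p8, p9, p10, p13, p14}.

{p0, p3, p4, p7, p8, p9, p10, p13, p14}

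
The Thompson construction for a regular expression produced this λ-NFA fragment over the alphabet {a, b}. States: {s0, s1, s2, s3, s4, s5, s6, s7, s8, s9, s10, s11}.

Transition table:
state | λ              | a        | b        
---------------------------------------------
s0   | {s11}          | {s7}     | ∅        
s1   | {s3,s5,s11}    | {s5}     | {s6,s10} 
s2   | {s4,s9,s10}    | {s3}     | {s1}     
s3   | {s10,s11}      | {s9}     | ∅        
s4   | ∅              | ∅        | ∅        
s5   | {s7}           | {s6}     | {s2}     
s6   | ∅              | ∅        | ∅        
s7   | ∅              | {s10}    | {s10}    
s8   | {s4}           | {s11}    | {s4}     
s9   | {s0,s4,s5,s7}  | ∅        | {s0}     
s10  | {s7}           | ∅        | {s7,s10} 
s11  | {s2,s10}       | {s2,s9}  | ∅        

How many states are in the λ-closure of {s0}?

8

Start with {s0}.
From s0 via λ: add s11.
From s11 via λ: add s2, s10.
From s2 via λ: add s4, s9.
From s10 via λ: add s7.
From s9 via λ: add s5.
λ-closure = {s0, s2, s4, s5, s7, s9, s10, s11}, which has 8 states.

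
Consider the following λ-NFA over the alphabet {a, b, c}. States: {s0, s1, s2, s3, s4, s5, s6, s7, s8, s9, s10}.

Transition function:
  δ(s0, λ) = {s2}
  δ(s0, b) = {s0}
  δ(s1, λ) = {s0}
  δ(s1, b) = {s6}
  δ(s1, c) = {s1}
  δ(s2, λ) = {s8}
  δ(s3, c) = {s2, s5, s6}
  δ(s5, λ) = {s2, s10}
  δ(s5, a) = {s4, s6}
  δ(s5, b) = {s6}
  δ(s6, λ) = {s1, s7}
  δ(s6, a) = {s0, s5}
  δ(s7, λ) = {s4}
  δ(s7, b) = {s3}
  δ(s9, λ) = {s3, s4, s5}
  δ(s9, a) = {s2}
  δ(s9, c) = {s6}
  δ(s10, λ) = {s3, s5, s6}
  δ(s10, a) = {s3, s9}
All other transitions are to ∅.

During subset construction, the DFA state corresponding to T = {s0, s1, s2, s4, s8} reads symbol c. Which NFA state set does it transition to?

{s0, s1, s2, s8}

s1 on c → {s1}.
No c-transition from s0, s2, s4, s8.
Union after reading c: {s1}.
Now take the λ-closure:
From s1 via λ: add s0.
From s0 via λ: add s2.
From s2 via λ: add s8.
No new states can be added; the closed set is {s0, s1, s2, s8}.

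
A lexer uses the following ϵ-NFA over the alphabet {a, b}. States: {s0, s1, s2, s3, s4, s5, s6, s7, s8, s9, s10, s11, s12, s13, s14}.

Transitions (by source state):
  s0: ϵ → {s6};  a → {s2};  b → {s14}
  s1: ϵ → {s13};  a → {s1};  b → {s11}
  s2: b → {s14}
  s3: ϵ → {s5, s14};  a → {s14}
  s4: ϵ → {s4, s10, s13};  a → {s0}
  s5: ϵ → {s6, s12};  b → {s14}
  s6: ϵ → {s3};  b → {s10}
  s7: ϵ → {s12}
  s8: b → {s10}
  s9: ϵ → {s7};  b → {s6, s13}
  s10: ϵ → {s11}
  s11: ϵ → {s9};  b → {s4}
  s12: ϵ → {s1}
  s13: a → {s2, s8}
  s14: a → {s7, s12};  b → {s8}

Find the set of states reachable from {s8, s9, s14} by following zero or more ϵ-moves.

Start with {s8, s9, s14}.
From s9 via ϵ: add s7.
From s7 via ϵ: add s12.
From s12 via ϵ: add s1.
From s1 via ϵ: add s13.
No new states can be added; the closed set is {s1, s7, s8, s9, s12, s13, s14}.

{s1, s7, s8, s9, s12, s13, s14}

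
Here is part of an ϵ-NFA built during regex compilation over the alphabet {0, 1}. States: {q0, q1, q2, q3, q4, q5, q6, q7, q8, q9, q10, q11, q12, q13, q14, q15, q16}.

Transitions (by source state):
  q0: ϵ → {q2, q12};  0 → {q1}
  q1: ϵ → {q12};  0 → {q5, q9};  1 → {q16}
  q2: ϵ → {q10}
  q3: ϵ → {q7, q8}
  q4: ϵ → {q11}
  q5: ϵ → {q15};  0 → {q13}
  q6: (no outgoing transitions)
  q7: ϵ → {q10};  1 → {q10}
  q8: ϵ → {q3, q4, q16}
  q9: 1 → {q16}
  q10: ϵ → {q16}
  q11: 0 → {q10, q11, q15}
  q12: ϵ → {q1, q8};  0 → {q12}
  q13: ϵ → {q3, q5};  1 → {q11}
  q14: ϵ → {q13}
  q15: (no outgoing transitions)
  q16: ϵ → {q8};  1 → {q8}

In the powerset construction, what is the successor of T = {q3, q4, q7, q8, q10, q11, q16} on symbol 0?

{q3, q4, q7, q8, q10, q11, q15, q16}

q11 on 0 → {q10, q11, q15}.
No 0-transition from q3, q4, q7, q8, q10, q16.
Union after reading 0: {q10, q11, q15}.
Now take the ϵ-closure:
From q10 via ϵ: add q16.
From q16 via ϵ: add q8.
From q8 via ϵ: add q3, q4.
From q3 via ϵ: add q7.
No new states can be added; the closed set is {q3, q4, q7, q8, q10, q11, q15, q16}.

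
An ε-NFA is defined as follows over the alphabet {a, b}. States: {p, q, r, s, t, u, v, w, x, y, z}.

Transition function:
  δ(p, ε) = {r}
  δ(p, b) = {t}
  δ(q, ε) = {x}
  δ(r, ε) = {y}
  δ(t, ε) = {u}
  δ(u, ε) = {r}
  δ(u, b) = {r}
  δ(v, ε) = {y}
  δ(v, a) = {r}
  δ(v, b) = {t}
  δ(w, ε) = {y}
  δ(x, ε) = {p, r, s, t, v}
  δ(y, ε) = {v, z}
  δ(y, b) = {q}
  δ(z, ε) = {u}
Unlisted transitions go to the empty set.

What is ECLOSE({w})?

Start with {w}.
From w via ε: add y.
From y via ε: add v, z.
From z via ε: add u.
From u via ε: add r.
No new states can be added; the closed set is {r, u, v, w, y, z}.

{r, u, v, w, y, z}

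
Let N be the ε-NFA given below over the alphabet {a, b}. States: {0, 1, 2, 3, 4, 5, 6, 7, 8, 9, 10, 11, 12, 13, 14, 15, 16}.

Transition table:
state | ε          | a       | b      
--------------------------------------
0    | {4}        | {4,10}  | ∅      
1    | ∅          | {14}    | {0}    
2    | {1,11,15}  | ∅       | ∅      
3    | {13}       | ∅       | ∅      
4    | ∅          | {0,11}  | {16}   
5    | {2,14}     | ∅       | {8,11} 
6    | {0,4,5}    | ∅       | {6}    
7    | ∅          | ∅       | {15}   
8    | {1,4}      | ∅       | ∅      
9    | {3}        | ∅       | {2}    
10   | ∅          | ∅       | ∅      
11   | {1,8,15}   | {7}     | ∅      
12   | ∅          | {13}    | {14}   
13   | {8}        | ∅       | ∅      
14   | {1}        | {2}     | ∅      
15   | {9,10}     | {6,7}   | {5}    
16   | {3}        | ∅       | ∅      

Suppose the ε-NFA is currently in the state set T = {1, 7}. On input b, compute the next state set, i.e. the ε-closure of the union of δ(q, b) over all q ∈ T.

{0, 1, 3, 4, 8, 9, 10, 13, 15}

1 on b → {0}.
7 on b → {15}.
Union after reading b: {0, 15}.
Now take the ε-closure:
From 0 via ε: add 4.
From 15 via ε: add 9, 10.
From 9 via ε: add 3.
From 3 via ε: add 13.
From 13 via ε: add 8.
From 8 via ε: add 1.
No new states can be added; the closed set is {0, 1, 3, 4, 8, 9, 10, 13, 15}.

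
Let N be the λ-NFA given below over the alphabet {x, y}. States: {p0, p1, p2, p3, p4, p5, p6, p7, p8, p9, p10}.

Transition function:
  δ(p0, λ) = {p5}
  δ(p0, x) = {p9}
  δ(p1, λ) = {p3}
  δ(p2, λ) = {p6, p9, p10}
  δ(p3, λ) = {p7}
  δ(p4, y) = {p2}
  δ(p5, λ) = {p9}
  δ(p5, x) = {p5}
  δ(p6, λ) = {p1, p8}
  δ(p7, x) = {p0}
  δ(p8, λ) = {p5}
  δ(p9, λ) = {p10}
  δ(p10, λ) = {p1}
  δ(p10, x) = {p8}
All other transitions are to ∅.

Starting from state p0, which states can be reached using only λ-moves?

Start with {p0}.
From p0 via λ: add p5.
From p5 via λ: add p9.
From p9 via λ: add p10.
From p10 via λ: add p1.
From p1 via λ: add p3.
From p3 via λ: add p7.
No new states can be added; the closed set is {p0, p1, p3, p5, p7, p9, p10}.

{p0, p1, p3, p5, p7, p9, p10}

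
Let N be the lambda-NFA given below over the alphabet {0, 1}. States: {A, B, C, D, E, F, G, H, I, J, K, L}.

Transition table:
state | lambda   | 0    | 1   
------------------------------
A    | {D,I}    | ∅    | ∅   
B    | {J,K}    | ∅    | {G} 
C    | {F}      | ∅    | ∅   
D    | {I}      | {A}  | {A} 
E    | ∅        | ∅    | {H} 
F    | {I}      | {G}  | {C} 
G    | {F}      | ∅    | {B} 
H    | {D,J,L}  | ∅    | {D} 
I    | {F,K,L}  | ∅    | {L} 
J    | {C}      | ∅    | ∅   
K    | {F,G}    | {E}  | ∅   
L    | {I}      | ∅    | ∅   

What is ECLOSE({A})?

Start with {A}.
From A via lambda: add D, I.
From I via lambda: add F, K, L.
From K via lambda: add G.
No new states can be added; the closed set is {A, D, F, G, I, K, L}.

{A, D, F, G, I, K, L}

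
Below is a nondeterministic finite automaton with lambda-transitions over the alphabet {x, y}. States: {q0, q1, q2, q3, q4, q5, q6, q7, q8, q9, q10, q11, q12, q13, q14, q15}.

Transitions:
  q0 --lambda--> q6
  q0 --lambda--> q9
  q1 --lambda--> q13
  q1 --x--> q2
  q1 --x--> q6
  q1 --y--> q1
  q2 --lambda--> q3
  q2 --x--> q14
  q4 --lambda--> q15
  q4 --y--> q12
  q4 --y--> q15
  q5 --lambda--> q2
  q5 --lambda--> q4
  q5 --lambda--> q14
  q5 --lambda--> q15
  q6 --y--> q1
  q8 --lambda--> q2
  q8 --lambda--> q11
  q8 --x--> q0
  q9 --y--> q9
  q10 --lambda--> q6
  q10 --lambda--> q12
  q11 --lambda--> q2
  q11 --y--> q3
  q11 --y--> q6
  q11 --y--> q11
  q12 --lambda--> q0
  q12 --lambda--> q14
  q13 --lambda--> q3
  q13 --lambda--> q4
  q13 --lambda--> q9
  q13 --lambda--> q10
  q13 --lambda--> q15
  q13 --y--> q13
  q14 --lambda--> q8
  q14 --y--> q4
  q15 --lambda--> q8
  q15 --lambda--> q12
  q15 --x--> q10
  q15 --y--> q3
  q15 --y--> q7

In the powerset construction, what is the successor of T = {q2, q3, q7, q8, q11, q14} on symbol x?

q2 on x → {q14}.
q8 on x → {q0}.
No x-transition from q3, q7, q11, q14.
Union after reading x: {q0, q14}.
Now take the lambda-closure:
From q0 via lambda: add q6, q9.
From q14 via lambda: add q8.
From q8 via lambda: add q2, q11.
From q2 via lambda: add q3.
No new states can be added; the closed set is {q0, q2, q3, q6, q8, q9, q11, q14}.

{q0, q2, q3, q6, q8, q9, q11, q14}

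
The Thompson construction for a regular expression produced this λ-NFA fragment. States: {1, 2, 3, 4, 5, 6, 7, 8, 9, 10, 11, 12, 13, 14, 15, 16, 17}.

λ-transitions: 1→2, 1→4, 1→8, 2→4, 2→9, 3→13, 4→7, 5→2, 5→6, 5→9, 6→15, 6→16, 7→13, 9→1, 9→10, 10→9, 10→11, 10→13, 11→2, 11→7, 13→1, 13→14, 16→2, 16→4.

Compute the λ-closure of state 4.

Start with {4}.
From 4 via λ: add 7.
From 7 via λ: add 13.
From 13 via λ: add 1, 14.
From 1 via λ: add 2, 8.
From 2 via λ: add 9.
From 9 via λ: add 10.
From 10 via λ: add 11.
No new states can be added; the closed set is {1, 2, 4, 7, 8, 9, 10, 11, 13, 14}.

{1, 2, 4, 7, 8, 9, 10, 11, 13, 14}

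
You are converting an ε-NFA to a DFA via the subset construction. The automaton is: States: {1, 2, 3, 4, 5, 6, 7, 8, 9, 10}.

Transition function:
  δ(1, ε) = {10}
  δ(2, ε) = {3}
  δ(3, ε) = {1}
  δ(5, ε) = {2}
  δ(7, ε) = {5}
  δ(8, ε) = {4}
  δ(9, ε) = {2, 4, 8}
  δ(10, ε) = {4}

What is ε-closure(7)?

{1, 2, 3, 4, 5, 7, 10}

Start with {7}.
From 7 via ε: add 5.
From 5 via ε: add 2.
From 2 via ε: add 3.
From 3 via ε: add 1.
From 1 via ε: add 10.
From 10 via ε: add 4.
No new states can be added; the closed set is {1, 2, 3, 4, 5, 7, 10}.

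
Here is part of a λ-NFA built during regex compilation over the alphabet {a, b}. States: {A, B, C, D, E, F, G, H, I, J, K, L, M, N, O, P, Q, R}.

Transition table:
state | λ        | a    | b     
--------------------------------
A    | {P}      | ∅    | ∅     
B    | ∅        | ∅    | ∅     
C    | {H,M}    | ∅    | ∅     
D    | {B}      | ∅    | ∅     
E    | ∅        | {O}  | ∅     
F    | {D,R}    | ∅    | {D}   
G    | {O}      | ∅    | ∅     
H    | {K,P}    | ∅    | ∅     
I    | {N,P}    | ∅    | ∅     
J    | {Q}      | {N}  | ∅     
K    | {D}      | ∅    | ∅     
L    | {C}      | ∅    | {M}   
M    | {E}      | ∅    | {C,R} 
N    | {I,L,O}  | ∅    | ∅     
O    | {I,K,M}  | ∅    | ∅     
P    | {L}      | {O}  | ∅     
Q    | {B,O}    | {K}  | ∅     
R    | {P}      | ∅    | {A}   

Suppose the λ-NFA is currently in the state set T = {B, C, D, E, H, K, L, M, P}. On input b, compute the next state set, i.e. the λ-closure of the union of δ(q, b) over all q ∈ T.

L on b → {M}.
M on b → {C, R}.
No b-transition from B, C, D, E, H, K, P.
Union after reading b: {C, M, R}.
Now take the λ-closure:
From C via λ: add H.
From M via λ: add E.
From R via λ: add P.
From H via λ: add K.
From P via λ: add L.
From K via λ: add D.
From D via λ: add B.
No new states can be added; the closed set is {B, C, D, E, H, K, L, M, P, R}.

{B, C, D, E, H, K, L, M, P, R}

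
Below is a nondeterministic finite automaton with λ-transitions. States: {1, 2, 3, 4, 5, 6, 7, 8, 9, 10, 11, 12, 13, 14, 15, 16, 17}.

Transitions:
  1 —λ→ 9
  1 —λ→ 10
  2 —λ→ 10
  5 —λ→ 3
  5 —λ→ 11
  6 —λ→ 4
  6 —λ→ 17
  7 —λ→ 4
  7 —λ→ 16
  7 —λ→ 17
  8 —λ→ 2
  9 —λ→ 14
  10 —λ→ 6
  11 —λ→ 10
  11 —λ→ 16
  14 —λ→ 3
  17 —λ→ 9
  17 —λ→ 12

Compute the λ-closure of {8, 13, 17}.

{2, 3, 4, 6, 8, 9, 10, 12, 13, 14, 17}

Start with {8, 13, 17}.
From 8 via λ: add 2.
From 17 via λ: add 9, 12.
From 2 via λ: add 10.
From 9 via λ: add 14.
From 10 via λ: add 6.
From 14 via λ: add 3.
From 6 via λ: add 4.
No new states can be added; the closed set is {2, 3, 4, 6, 8, 9, 10, 12, 13, 14, 17}.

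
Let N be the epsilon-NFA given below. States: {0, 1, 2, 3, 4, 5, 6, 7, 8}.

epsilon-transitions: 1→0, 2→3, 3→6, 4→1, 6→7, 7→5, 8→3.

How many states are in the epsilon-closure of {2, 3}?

Start with {2, 3}.
From 3 via epsilon: add 6.
From 6 via epsilon: add 7.
From 7 via epsilon: add 5.
epsilon-closure = {2, 3, 5, 6, 7}, which has 5 states.

5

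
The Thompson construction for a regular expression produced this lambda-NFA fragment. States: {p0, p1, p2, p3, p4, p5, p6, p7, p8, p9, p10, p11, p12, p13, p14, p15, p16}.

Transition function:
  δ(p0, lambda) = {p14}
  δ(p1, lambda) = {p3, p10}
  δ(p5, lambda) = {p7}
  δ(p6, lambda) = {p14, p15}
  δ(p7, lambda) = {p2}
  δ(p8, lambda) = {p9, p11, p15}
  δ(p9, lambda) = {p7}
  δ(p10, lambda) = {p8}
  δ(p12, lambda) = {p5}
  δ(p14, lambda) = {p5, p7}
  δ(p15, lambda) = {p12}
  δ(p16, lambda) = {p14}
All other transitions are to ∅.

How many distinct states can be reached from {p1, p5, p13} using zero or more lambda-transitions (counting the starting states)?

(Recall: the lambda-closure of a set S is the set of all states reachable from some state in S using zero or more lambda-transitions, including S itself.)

Start with {p1, p5, p13}.
From p1 via lambda: add p3, p10.
From p5 via lambda: add p7.
From p7 via lambda: add p2.
From p10 via lambda: add p8.
From p8 via lambda: add p9, p11, p15.
From p15 via lambda: add p12.
lambda-closure = {p1, p2, p3, p5, p7, p8, p9, p10, p11, p12, p13, p15}, which has 12 states.

12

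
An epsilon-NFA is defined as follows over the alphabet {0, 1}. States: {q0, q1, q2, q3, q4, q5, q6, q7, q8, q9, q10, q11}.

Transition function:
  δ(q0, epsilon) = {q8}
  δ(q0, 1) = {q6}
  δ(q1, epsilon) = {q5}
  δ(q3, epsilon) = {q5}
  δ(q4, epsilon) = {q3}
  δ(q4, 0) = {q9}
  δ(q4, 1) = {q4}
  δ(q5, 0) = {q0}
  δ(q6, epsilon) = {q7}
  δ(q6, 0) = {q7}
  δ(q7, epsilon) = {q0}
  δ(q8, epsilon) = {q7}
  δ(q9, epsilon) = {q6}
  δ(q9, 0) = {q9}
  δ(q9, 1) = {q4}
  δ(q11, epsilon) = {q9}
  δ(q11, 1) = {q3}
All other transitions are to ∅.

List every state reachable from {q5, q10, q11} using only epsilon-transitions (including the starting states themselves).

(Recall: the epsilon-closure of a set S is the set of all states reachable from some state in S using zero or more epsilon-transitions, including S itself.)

{q0, q5, q6, q7, q8, q9, q10, q11}

Start with {q5, q10, q11}.
From q11 via epsilon: add q9.
From q9 via epsilon: add q6.
From q6 via epsilon: add q7.
From q7 via epsilon: add q0.
From q0 via epsilon: add q8.
No new states can be added; the closed set is {q0, q5, q6, q7, q8, q9, q10, q11}.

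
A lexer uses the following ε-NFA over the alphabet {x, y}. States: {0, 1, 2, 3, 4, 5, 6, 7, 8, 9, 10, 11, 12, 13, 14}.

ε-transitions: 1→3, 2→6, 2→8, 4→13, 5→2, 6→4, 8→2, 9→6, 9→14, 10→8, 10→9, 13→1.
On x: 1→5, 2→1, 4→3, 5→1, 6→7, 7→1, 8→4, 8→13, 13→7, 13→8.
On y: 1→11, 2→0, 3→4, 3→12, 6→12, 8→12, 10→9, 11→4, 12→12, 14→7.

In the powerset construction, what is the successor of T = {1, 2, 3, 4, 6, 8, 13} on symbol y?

1 on y → {11}.
2 on y → {0}.
3 on y → {4, 12}.
6 on y → {12}.
8 on y → {12}.
No y-transition from 4, 13.
Union after reading y: {0, 4, 11, 12}.
Now take the ε-closure:
From 4 via ε: add 13.
From 13 via ε: add 1.
From 1 via ε: add 3.
No new states can be added; the closed set is {0, 1, 3, 4, 11, 12, 13}.

{0, 1, 3, 4, 11, 12, 13}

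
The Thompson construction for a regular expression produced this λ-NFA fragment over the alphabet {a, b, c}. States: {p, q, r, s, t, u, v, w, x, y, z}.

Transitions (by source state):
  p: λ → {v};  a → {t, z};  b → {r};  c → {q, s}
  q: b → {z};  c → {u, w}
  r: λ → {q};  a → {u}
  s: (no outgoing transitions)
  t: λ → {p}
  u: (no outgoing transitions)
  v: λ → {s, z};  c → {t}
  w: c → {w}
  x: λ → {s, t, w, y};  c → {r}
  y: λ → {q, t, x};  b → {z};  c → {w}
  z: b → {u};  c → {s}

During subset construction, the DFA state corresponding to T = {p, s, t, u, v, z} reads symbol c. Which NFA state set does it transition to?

{p, q, s, t, v, z}

p on c → {q, s}.
v on c → {t}.
z on c → {s}.
No c-transition from s, t, u.
Union after reading c: {q, s, t}.
Now take the λ-closure:
From t via λ: add p.
From p via λ: add v.
From v via λ: add z.
No new states can be added; the closed set is {p, q, s, t, v, z}.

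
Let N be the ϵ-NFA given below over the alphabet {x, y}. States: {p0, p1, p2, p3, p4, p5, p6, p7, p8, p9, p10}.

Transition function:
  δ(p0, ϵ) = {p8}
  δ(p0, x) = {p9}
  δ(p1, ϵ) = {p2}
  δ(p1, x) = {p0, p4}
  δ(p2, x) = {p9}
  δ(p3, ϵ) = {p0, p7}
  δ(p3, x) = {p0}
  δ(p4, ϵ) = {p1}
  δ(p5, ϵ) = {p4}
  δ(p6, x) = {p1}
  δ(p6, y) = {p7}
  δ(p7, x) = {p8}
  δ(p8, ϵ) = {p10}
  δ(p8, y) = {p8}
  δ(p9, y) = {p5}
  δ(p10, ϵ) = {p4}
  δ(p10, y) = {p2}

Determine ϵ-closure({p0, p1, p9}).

{p0, p1, p2, p4, p8, p9, p10}

Start with {p0, p1, p9}.
From p0 via ϵ: add p8.
From p1 via ϵ: add p2.
From p8 via ϵ: add p10.
From p10 via ϵ: add p4.
No new states can be added; the closed set is {p0, p1, p2, p4, p8, p9, p10}.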